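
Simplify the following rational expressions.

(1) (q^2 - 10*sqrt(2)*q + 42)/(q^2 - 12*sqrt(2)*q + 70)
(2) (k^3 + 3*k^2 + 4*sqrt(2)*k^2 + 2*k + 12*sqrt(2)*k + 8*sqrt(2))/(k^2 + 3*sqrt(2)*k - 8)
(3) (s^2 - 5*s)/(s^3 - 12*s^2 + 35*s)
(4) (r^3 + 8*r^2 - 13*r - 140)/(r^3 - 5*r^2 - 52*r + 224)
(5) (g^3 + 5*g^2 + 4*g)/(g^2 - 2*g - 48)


(1) = (q - 3*sqrt(2))/(q - 5*sqrt(2))
(2) = (k^2 + 3*k + 2)/(k - sqrt(2))
(3) = 1/(s - 7)
(4) = (r + 5)/(r - 8)
(5) = (g^3 + 5*g^2 + 4*g)/(g^2 - 2*g - 48)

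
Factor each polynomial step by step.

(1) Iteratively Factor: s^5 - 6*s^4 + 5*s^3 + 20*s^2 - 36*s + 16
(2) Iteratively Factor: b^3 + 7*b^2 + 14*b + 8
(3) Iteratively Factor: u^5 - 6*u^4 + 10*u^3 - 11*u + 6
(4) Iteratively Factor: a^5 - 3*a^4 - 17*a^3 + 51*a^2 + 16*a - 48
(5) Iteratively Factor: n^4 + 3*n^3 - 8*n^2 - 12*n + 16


(1) = (s - 2)*(s^4 - 4*s^3 - 3*s^2 + 14*s - 8) = (s - 4)*(s - 2)*(s^3 - 3*s + 2) = (s - 4)*(s - 2)*(s - 1)*(s^2 + s - 2) = (s - 4)*(s - 2)*(s - 1)^2*(s + 2)
(2) = (b + 1)*(b^2 + 6*b + 8) = (b + 1)*(b + 2)*(b + 4)
(3) = (u - 1)*(u^4 - 5*u^3 + 5*u^2 + 5*u - 6) = (u - 2)*(u - 1)*(u^3 - 3*u^2 - u + 3) = (u - 2)*(u - 1)^2*(u^2 - 2*u - 3) = (u - 3)*(u - 2)*(u - 1)^2*(u + 1)
(4) = (a - 3)*(a^4 - 17*a^2 + 16) = (a - 4)*(a - 3)*(a^3 + 4*a^2 - a - 4) = (a - 4)*(a - 3)*(a + 1)*(a^2 + 3*a - 4) = (a - 4)*(a - 3)*(a - 1)*(a + 1)*(a + 4)
(5) = (n - 1)*(n^3 + 4*n^2 - 4*n - 16) = (n - 1)*(n + 2)*(n^2 + 2*n - 8) = (n - 1)*(n + 2)*(n + 4)*(n - 2)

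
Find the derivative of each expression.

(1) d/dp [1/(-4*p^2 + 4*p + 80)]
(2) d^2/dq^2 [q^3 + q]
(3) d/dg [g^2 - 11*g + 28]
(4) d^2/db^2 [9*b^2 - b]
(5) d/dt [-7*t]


(1) = (2*p - 1)/(4*(-p^2 + p + 20)^2)
(2) = 6*q
(3) = 2*g - 11
(4) = 18
(5) = -7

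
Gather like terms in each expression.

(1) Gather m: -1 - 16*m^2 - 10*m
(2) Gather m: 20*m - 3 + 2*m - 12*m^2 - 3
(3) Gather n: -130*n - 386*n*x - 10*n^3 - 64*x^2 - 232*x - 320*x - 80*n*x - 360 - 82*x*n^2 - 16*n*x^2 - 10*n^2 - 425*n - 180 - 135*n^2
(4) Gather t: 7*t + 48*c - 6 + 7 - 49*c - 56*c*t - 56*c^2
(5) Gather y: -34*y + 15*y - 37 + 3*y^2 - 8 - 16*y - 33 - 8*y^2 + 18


(1) = -16*m^2 - 10*m - 1
(2) = -12*m^2 + 22*m - 6
(3) = -10*n^3 + n^2*(-82*x - 145) + n*(-16*x^2 - 466*x - 555) - 64*x^2 - 552*x - 540
(4) = -56*c^2 - c + t*(7 - 56*c) + 1
(5) = -5*y^2 - 35*y - 60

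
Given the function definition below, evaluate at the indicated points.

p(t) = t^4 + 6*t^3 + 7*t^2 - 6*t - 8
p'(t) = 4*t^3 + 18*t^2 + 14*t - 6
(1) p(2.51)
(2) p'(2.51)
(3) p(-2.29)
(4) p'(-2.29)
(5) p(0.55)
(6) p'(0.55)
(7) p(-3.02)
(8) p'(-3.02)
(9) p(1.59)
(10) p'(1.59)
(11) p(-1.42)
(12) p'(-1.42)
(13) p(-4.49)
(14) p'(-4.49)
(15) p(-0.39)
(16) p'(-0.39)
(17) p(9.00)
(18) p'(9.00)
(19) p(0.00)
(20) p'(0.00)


(1) = 155.61
(2) = 205.79
(3) = -2.10
(4) = 8.30
(5) = -8.09
(6) = 7.81
(7) = -8.12
(8) = 5.71
(9) = 30.67
(10) = 77.84
(11) = 1.52
(12) = -1.04
(13) = 23.38
(14) = -68.05
(15) = -4.93
(16) = -8.96
(17) = 11440.00
(18) = 4494.00
(19) = -8.00
(20) = -6.00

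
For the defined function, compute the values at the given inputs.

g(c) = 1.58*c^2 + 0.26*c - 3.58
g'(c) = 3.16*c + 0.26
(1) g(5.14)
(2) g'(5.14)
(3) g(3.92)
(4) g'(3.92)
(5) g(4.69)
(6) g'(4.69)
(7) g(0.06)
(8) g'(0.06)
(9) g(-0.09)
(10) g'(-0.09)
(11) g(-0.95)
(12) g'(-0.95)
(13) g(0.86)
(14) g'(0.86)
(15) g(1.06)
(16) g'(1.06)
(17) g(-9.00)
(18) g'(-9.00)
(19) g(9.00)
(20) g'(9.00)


(1) = 39.50
(2) = 16.50
(3) = 21.72
(4) = 12.65
(5) = 32.39
(6) = 15.08
(7) = -3.56
(8) = 0.45
(9) = -3.59
(10) = -0.02
(11) = -2.40
(12) = -2.74
(13) = -2.19
(14) = 2.98
(15) = -1.53
(16) = 3.61
(17) = 122.06
(18) = -28.18
(19) = 126.74
(20) = 28.70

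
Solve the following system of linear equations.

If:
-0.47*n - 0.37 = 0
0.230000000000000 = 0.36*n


Then:
No Solution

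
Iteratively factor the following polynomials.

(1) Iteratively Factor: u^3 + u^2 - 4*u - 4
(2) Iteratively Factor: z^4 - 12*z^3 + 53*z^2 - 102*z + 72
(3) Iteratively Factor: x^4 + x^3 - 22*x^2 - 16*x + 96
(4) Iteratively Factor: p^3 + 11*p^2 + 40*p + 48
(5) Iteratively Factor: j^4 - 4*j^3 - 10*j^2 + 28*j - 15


(1) = (u - 2)*(u^2 + 3*u + 2) = (u - 2)*(u + 1)*(u + 2)
(2) = (z - 3)*(z^3 - 9*z^2 + 26*z - 24) = (z - 3)^2*(z^2 - 6*z + 8) = (z - 4)*(z - 3)^2*(z - 2)
(3) = (x + 3)*(x^3 - 2*x^2 - 16*x + 32) = (x - 4)*(x + 3)*(x^2 + 2*x - 8) = (x - 4)*(x - 2)*(x + 3)*(x + 4)
(4) = (p + 3)*(p^2 + 8*p + 16) = (p + 3)*(p + 4)*(p + 4)
(5) = (j - 5)*(j^3 + j^2 - 5*j + 3) = (j - 5)*(j - 1)*(j^2 + 2*j - 3) = (j - 5)*(j - 1)^2*(j + 3)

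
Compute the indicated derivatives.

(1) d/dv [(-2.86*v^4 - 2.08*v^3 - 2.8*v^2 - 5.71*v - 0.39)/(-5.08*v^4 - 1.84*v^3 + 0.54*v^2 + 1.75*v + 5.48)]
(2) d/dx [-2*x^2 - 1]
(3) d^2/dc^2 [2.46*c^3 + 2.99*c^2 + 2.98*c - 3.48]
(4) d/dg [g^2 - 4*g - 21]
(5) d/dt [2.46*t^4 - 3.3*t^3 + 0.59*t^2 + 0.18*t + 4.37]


(1) = (-5.304*v^6 - 31.5368*v^5 - 108.3106*v^4 - 98.9088*v^3 - 38.1646*v^2 - 30.2668*v - 30.6083)/(25.8064*v^8 + 18.6944*v^7 - 2.1008*v^6 - 19.7672*v^5 - 61.8252*v^4 - 18.2764*v^3 + 8.9809*v^2 + 19.18*v + 30.0304)
(2) = -4*x
(3) = 14.76*c + 5.98
(4) = 2*g - 4
(5) = 9.84*t^3 - 9.9*t^2 + 1.18*t + 0.18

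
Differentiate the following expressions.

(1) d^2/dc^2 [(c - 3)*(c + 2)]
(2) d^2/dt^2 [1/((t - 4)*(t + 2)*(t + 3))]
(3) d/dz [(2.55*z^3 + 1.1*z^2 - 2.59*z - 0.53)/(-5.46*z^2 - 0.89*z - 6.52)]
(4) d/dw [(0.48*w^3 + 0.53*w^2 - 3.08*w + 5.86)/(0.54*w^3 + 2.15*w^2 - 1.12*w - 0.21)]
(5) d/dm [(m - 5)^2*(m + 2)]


(1) = 2
(2) = 2*(6*t^4 + 8*t^3 - 39*t^2 + 30*t + 220)/(t^9 + 3*t^8 - 39*t^7 - 155*t^6 + 402*t^5 + 2532*t^4 + 1000*t^3 - 12384*t^2 - 24192*t - 13824)
(3) = (-13.923*z^4 - 4.539*z^3 - 64.9984*z^2 - 20.1316*z + 16.4151)/(29.8116*z^4 + 9.7188*z^3 + 71.9905*z^2 + 11.6056*z + 42.5104)
(4) = (0.7458*w^4 + 2.2512*w^3 - 3.7672*w^2 - 25.4206*w + 7.21)/(0.2916*w^6 + 2.322*w^5 + 3.4129*w^4 - 5.0428*w^3 + 0.3514*w^2 + 0.4704*w + 0.0441)
(5) = (m - 5)*(3*m - 1)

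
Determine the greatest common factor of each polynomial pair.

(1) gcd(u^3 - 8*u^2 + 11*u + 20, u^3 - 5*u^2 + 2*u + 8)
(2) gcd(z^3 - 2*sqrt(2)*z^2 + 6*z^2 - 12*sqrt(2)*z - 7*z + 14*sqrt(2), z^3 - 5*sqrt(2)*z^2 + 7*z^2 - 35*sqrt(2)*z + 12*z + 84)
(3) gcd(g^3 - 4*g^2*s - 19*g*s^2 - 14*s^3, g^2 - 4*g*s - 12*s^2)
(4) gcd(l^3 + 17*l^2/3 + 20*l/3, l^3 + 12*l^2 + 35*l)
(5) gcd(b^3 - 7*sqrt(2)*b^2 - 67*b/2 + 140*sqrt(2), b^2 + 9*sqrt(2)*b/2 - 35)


(1) = u^2 - 3*u - 4
(2) = gcd((z - 1)*(z + 7)*(z - 2*sqrt(2)), (z + 7)*(z - 3*sqrt(2))*(z - 2*sqrt(2))) = z^2 + z*(7 - 2*sqrt(2)) - 14*sqrt(2)
(3) = g + 2*s
(4) = l
(5) = gcd((b - 8*sqrt(2))*(b - 5*sqrt(2)/2)*(b + 7*sqrt(2)/2), (b - 5*sqrt(2)/2)*(b + 7*sqrt(2))) = b - 5*sqrt(2)/2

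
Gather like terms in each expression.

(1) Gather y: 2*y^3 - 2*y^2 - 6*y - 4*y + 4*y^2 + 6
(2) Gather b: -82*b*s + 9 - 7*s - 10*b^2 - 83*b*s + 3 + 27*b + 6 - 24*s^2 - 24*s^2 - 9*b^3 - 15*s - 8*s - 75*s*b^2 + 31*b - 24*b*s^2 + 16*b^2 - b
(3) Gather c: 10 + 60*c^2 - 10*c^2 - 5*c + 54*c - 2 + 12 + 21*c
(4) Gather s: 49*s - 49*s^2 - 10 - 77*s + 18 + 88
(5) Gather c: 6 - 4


(1) = 2*y^3 + 2*y^2 - 10*y + 6
(2) = -9*b^3 + b^2*(6 - 75*s) + b*(-24*s^2 - 165*s + 57) - 48*s^2 - 30*s + 18
(3) = 50*c^2 + 70*c + 20
(4) = -49*s^2 - 28*s + 96
(5) = 2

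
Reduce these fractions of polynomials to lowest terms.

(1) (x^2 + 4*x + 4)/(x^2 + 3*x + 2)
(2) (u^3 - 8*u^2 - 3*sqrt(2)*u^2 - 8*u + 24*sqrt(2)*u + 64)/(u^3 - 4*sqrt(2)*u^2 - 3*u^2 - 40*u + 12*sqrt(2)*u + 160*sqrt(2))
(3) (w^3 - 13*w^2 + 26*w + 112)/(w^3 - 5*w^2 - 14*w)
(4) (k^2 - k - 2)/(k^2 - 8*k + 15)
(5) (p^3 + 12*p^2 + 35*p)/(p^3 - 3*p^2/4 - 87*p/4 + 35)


(1) = (x + 2)/(x + 1)
(2) = (u + sqrt(2))/(u + 5)
(3) = (w - 8)/w
(4) = (k^2 - k - 2)/(k^2 - 8*k + 15)
(5) = (4*p^2 + 28*p)/(4*p^2 - 23*p + 28)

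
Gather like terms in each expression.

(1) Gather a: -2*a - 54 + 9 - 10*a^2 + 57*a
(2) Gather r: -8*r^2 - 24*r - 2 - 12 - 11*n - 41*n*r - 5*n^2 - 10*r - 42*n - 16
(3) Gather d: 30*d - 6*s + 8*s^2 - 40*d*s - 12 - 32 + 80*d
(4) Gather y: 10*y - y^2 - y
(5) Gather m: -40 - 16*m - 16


(1) = -10*a^2 + 55*a - 45
(2) = -5*n^2 - 53*n - 8*r^2 + r*(-41*n - 34) - 30
(3) = d*(110 - 40*s) + 8*s^2 - 6*s - 44
(4) = -y^2 + 9*y
(5) = -16*m - 56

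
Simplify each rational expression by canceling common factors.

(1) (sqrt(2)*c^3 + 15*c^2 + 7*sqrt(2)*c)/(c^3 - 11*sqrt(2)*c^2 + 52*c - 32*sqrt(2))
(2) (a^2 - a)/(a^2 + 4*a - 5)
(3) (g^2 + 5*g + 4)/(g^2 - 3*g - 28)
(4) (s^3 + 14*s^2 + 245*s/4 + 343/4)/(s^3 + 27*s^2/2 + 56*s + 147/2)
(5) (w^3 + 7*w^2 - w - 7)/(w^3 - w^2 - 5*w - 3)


(1) = (sqrt(2)*c^3 + 15*c^2 + 7*sqrt(2)*c)/(c^3 - 11*sqrt(2)*c^2 + 52*c - 32*sqrt(2))
(2) = a/(a + 5)
(3) = (g + 1)/(g - 7)
(4) = (2*s + 7)/(2*s + 6)
(5) = (w^2 + 6*w - 7)/(w^2 - 2*w - 3)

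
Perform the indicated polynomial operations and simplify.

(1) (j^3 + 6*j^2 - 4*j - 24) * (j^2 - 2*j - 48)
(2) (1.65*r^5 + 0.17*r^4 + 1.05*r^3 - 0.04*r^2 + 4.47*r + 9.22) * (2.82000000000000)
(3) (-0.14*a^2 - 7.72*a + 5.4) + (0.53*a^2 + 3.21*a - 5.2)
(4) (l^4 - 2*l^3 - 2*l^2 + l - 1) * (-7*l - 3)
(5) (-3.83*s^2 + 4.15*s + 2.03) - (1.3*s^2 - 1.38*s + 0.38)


(1) = j^5 + 4*j^4 - 64*j^3 - 304*j^2 + 240*j + 1152
(2) = 4.653*r^5 + 0.4794*r^4 + 2.961*r^3 - 0.1128*r^2 + 12.6054*r + 26.0004
(3) = 0.39*a^2 - 4.51*a + 0.2
(4) = -7*l^5 + 11*l^4 + 20*l^3 - l^2 + 4*l + 3
(5) = -5.13*s^2 + 5.53*s + 1.65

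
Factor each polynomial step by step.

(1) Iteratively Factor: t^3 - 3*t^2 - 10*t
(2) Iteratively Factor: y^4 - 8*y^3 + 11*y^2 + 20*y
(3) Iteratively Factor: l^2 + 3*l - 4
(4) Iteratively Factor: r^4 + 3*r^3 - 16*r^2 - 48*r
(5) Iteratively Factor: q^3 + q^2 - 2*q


(1) = (t + 2)*(t^2 - 5*t) = (t - 5)*(t + 2)*(t)
(2) = (y - 5)*(y^3 - 3*y^2 - 4*y) = (y - 5)*(y + 1)*(y^2 - 4*y) = y*(y - 5)*(y + 1)*(y - 4)
(3) = (l - 1)*(l + 4)
(4) = (r + 3)*(r^3 - 16*r) = (r - 4)*(r + 3)*(r^2 + 4*r) = r*(r - 4)*(r + 3)*(r + 4)
(5) = (q + 2)*(q^2 - q) = q*(q + 2)*(q - 1)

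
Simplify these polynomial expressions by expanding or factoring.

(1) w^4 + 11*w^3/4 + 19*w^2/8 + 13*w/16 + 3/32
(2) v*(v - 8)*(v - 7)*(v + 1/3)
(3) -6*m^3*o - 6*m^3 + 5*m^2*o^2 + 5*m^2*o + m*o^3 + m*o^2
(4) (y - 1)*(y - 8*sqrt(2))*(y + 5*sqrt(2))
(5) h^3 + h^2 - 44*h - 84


(1) = (w + 1/4)*(w + 1/2)^2*(w + 3/2)
(2) = v^4 - 44*v^3/3 + 51*v^2 + 56*v/3
(3) = (-m + o)*(6*m + o)*(m*o + m)
(4) = y^3 - 3*sqrt(2)*y^2 - y^2 - 80*y + 3*sqrt(2)*y + 80
(5) = (h - 7)*(h + 2)*(h + 6)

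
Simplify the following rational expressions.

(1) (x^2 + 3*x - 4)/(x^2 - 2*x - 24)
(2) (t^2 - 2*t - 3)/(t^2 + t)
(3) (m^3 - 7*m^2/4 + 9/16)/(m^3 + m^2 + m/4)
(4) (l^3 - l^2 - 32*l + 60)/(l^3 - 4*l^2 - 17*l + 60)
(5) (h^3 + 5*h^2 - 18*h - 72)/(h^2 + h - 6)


(1) = (x - 1)/(x - 6)
(2) = (t - 3)/t
(3) = (8*m^2 - 18*m + 9)/(8*m^2 + 4*m)
(4) = (l^2 + 4*l - 12)/(l^2 + l - 12)
(5) = (h^2 + 2*h - 24)/(h - 2)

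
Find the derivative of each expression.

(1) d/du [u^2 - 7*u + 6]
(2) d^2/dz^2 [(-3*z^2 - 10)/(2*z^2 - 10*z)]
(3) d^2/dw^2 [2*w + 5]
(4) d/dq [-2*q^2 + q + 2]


(1) = 2*u - 7
(2) = 5*(-3*z^3 - 6*z^2 + 30*z - 50)/(z^3*(z^3 - 15*z^2 + 75*z - 125))
(3) = 0
(4) = 1 - 4*q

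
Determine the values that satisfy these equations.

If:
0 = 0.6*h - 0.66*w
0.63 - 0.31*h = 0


Then:
h = 2.03
w = 1.85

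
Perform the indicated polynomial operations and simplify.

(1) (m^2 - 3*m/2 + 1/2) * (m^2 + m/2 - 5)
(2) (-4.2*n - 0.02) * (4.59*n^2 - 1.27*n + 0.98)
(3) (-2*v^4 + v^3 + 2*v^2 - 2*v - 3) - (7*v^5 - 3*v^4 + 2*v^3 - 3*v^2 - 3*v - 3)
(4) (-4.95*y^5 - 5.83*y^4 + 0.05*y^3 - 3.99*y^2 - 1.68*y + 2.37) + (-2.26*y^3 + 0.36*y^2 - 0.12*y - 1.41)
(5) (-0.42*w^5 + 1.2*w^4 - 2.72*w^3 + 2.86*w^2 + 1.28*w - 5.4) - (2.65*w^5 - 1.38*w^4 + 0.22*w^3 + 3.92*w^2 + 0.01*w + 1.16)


(1) = m^4 - m^3 - 21*m^2/4 + 31*m/4 - 5/2
(2) = -19.278*n^3 + 5.2422*n^2 - 4.0906*n - 0.0196
(3) = -7*v^5 + v^4 - v^3 + 5*v^2 + v
(4) = -4.95*y^5 - 5.83*y^4 - 2.21*y^3 - 3.63*y^2 - 1.8*y + 0.96
(5) = -3.07*w^5 + 2.58*w^4 - 2.94*w^3 - 1.06*w^2 + 1.27*w - 6.56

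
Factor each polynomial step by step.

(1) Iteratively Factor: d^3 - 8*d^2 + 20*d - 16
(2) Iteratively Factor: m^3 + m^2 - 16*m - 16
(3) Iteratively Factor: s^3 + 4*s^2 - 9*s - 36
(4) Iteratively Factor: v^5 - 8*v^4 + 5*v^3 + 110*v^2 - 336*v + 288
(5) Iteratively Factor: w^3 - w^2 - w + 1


(1) = (d - 2)*(d^2 - 6*d + 8) = (d - 2)^2*(d - 4)
(2) = (m + 4)*(m^2 - 3*m - 4) = (m - 4)*(m + 4)*(m + 1)
(3) = (s - 3)*(s^2 + 7*s + 12) = (s - 3)*(s + 3)*(s + 4)
(4) = (v - 3)*(v^4 - 5*v^3 - 10*v^2 + 80*v - 96) = (v - 3)^2*(v^3 - 2*v^2 - 16*v + 32) = (v - 3)^2*(v - 2)*(v^2 - 16) = (v - 3)^2*(v - 2)*(v + 4)*(v - 4)
(5) = (w - 1)*(w^2 - 1) = (w - 1)^2*(w + 1)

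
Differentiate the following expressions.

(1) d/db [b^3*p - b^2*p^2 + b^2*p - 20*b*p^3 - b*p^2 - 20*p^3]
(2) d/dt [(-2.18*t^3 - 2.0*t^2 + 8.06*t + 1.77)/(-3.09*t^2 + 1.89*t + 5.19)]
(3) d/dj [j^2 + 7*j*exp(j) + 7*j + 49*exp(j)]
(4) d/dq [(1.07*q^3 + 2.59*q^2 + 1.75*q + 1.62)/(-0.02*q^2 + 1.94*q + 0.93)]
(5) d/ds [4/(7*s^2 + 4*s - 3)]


(1) = p*(3*b^2 - 2*b*p + 2*b - 20*p^2 - p)
(2) = (6.7362*t^4 - 8.2404*t^3 - 12.8172*t^2 - 9.8214*t + 38.4861)/(9.5481*t^4 - 11.6802*t^3 - 28.5021*t^2 + 19.6182*t + 26.9361)
(3) = 7*j*exp(j) + 2*j + 56*exp(j) + 7
(4) = (-0.0214*q^4 + 4.1516*q^3 + 8.0449*q^2 + 4.8822*q - 1.5153)/(0.0004*q^4 - 0.0776*q^3 + 3.7264*q^2 + 3.6084*q + 0.8649)
(5) = 8*(-7*s - 2)/(7*s^2 + 4*s - 3)^2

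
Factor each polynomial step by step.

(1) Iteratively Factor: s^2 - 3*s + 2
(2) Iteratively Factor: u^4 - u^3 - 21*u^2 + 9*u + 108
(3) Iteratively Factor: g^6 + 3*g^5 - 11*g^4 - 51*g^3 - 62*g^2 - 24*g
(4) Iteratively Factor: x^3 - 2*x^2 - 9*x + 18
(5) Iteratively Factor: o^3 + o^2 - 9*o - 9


(1) = (s - 1)*(s - 2)
(2) = (u - 4)*(u^3 + 3*u^2 - 9*u - 27) = (u - 4)*(u + 3)*(u^2 - 9) = (u - 4)*(u + 3)^2*(u - 3)
(3) = (g)*(g^5 + 3*g^4 - 11*g^3 - 51*g^2 - 62*g - 24) = g*(g - 4)*(g^4 + 7*g^3 + 17*g^2 + 17*g + 6) = g*(g - 4)*(g + 2)*(g^3 + 5*g^2 + 7*g + 3) = g*(g - 4)*(g + 1)*(g + 2)*(g^2 + 4*g + 3) = g*(g - 4)*(g + 1)*(g + 2)*(g + 3)*(g + 1)
(4) = (x - 2)*(x^2 - 9) = (x - 3)*(x - 2)*(x + 3)
(5) = (o + 1)*(o^2 - 9) = (o + 1)*(o + 3)*(o - 3)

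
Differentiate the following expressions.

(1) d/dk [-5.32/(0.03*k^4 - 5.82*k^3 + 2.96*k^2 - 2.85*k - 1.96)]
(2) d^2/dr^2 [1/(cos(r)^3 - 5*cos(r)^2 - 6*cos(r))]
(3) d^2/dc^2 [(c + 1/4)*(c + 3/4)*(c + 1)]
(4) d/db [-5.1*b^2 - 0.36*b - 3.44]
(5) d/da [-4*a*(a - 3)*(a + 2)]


(1) = (0.6384*k^3 - 92.8872*k^2 + 31.4944*k - 15.162)/(-0.03*k^4 + 5.82*k^3 - 2.96*k^2 + 2.85*k + 1.96)^2
(2) = ((sin(r)^2 + 5*cos(r) + 5)*(-21*cos(r) - 40*cos(2*r) + 9*cos(3*r))*cos(r)/4 - 2*(-3*cos(r)^2 + 10*cos(r) + 6)^2*sin(r)^2)/((sin(r)^2 + 5*cos(r) + 5)^3*cos(r)^3)
(3) = 6*c + 4
(4) = -10.2*b - 0.36
(5) = -12*a^2 + 8*a + 24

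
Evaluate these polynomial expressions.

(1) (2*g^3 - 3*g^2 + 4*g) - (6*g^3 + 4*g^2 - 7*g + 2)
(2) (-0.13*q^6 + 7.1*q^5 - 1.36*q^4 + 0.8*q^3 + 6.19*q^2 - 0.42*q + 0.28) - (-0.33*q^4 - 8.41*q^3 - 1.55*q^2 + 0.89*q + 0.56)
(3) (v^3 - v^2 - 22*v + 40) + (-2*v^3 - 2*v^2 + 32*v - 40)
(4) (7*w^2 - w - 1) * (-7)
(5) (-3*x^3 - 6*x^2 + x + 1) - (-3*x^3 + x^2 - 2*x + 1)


(1) = -4*g^3 - 7*g^2 + 11*g - 2
(2) = -0.13*q^6 + 7.1*q^5 - 1.03*q^4 + 9.21*q^3 + 7.74*q^2 - 1.31*q - 0.28
(3) = -v^3 - 3*v^2 + 10*v
(4) = -49*w^2 + 7*w + 7
(5) = -7*x^2 + 3*x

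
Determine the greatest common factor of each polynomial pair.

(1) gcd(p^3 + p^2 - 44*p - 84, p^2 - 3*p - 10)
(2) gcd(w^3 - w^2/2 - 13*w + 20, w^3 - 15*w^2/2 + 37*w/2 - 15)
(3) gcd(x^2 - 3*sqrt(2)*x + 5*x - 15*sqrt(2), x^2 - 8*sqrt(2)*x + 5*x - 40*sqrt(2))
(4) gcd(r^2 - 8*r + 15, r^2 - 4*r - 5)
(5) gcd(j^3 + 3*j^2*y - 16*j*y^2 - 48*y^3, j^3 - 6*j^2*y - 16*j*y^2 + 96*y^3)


(1) = p + 2
(2) = w^2 - 9*w/2 + 5
(3) = x + 5
(4) = gcd((r - 5)*(r - 3), (r - 5)*(r + 1)) = r - 5
(5) = -j^2 + 16*y^2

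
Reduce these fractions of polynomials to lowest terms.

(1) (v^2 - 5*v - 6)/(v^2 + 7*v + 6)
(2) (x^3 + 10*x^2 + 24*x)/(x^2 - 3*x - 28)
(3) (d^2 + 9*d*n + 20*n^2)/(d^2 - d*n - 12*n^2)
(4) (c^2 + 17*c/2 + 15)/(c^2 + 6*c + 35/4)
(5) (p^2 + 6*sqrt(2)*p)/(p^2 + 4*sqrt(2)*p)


(1) = (v - 6)/(v + 6)
(2) = (x^2 + 6*x)/(x - 7)
(3) = (d^2 + 9*d*n + 20*n^2)/(d^2 - d*n - 12*n^2)
(4) = (2*c + 12)/(2*c + 7)
(5) = (p + 6*sqrt(2))/(p + 4*sqrt(2))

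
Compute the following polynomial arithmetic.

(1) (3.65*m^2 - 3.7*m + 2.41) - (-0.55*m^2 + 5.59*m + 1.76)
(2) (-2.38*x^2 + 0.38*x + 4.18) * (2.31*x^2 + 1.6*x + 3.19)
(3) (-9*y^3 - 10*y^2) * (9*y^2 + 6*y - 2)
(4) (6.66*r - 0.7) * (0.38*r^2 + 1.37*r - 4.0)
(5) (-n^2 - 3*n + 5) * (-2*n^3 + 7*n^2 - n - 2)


(1) = 4.2*m^2 - 9.29*m + 0.65
(2) = -5.4978*x^4 - 2.9302*x^3 + 2.6716*x^2 + 7.9002*x + 13.3342
(3) = -81*y^5 - 144*y^4 - 42*y^3 + 20*y^2
(4) = 2.5308*r^3 + 8.8582*r^2 - 27.599*r + 2.8
(5) = 2*n^5 - n^4 - 30*n^3 + 40*n^2 + n - 10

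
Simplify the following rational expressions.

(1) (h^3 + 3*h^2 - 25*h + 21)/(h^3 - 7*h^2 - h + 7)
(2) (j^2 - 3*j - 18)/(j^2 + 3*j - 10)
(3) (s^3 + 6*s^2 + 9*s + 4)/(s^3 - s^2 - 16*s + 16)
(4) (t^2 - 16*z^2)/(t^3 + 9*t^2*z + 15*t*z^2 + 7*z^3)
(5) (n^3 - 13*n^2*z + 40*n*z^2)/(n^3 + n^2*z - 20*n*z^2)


(1) = (h^2 + 4*h - 21)/(h^2 - 6*h - 7)
(2) = (j^2 - 3*j - 18)/(j^2 + 3*j - 10)
(3) = (s^2 + 2*s + 1)/(s^2 - 5*s + 4)
(4) = (t^2 - 16*z^2)/(t^3 + 9*t^2*z + 15*t*z^2 + 7*z^3)
(5) = (-n^2 + 13*n*z - 40*z^2)/(-n^2 - n*z + 20*z^2)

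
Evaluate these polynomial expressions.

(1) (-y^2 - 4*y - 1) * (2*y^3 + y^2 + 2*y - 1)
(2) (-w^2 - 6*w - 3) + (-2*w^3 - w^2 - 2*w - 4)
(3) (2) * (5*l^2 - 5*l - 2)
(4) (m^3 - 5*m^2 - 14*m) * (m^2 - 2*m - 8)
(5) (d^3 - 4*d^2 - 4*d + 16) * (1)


(1) = -2*y^5 - 9*y^4 - 8*y^3 - 8*y^2 + 2*y + 1
(2) = -2*w^3 - 2*w^2 - 8*w - 7
(3) = 10*l^2 - 10*l - 4
(4) = m^5 - 7*m^4 - 12*m^3 + 68*m^2 + 112*m
(5) = d^3 - 4*d^2 - 4*d + 16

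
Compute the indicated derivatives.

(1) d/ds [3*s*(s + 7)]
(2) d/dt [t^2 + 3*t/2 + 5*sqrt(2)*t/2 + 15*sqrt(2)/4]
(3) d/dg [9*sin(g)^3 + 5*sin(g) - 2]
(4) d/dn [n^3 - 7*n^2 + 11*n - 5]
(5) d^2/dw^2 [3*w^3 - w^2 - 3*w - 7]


(1) = 6*s + 21
(2) = 2*t + 3/2 + 5*sqrt(2)/2
(3) = (27*sin(g)^2 + 5)*cos(g)
(4) = 3*n^2 - 14*n + 11
(5) = 18*w - 2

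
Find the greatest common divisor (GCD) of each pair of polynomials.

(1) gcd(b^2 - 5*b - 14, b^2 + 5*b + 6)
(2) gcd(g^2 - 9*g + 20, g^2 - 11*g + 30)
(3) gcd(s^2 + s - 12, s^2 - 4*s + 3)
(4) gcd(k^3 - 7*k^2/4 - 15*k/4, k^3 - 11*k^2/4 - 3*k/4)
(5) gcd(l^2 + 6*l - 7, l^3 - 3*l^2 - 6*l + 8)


(1) = b + 2
(2) = gcd((g - 5)*(g - 4), (g - 6)*(g - 5)) = g - 5
(3) = gcd((s - 3)*(s + 4), (s - 3)*(s - 1)) = s - 3
(4) = k^2 - 3*k
(5) = gcd((l - 1)*(l + 7), (l - 4)*(l - 1)*(l + 2)) = l - 1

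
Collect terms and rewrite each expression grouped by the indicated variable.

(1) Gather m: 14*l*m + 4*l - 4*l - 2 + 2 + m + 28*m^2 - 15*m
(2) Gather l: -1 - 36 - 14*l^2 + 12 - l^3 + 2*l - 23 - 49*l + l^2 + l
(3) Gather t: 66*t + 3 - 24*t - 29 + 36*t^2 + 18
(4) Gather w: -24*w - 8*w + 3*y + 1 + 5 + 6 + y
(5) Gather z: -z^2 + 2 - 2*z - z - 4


(1) = 28*m^2 + m*(14*l - 14)
(2) = -l^3 - 13*l^2 - 46*l - 48
(3) = 36*t^2 + 42*t - 8
(4) = -32*w + 4*y + 12
(5) = -z^2 - 3*z - 2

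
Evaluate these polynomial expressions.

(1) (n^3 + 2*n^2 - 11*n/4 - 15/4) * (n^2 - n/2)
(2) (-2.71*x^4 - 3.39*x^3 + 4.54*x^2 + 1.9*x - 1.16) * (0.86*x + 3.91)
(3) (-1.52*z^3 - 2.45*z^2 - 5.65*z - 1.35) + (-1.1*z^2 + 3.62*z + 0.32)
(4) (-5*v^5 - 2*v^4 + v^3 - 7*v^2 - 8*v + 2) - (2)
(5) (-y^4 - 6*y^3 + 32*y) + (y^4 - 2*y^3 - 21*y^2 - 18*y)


(1) = n^5 + 3*n^4/2 - 15*n^3/4 - 19*n^2/8 + 15*n/8
(2) = -2.3306*x^5 - 13.5115*x^4 - 9.3505*x^3 + 19.3854*x^2 + 6.4314*x - 4.5356
(3) = -1.52*z^3 - 3.55*z^2 - 2.03*z - 1.03
(4) = -5*v^5 - 2*v^4 + v^3 - 7*v^2 - 8*v
(5) = -8*y^3 - 21*y^2 + 14*y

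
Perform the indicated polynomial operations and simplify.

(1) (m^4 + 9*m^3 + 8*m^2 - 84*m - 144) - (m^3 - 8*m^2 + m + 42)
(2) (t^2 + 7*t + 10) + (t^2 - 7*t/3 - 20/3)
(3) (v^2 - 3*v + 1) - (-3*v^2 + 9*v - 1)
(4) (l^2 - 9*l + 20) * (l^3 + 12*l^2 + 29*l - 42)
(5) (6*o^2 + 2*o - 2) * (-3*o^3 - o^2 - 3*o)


(1) = m^4 + 8*m^3 + 16*m^2 - 85*m - 186
(2) = 2*t^2 + 14*t/3 + 10/3
(3) = 4*v^2 - 12*v + 2
(4) = l^5 + 3*l^4 - 59*l^3 - 63*l^2 + 958*l - 840
(5) = -18*o^5 - 12*o^4 - 14*o^3 - 4*o^2 + 6*o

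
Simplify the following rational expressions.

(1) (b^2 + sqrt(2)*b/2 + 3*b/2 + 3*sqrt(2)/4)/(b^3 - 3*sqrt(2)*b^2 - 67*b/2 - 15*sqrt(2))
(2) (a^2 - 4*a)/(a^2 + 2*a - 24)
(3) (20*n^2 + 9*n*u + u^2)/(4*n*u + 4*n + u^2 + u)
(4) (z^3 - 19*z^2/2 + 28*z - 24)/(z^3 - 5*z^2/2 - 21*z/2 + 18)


(1) = (8*b + 12)/(8*b^2 - 28*sqrt(2)*b - 240)
(2) = a/(a + 6)
(3) = (5*n + u)/(u + 1)
(4) = (z - 4)/(z + 3)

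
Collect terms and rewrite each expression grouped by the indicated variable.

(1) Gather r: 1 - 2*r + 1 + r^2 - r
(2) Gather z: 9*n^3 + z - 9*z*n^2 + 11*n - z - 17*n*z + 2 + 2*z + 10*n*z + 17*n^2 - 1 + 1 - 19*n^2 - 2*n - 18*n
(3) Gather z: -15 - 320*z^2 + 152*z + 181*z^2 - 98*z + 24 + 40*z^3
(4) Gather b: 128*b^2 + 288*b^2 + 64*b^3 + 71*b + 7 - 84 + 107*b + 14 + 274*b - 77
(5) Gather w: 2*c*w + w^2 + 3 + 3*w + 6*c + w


(1) = r^2 - 3*r + 2
(2) = 9*n^3 - 2*n^2 - 9*n + z*(-9*n^2 - 7*n + 2) + 2
(3) = 40*z^3 - 139*z^2 + 54*z + 9
(4) = 64*b^3 + 416*b^2 + 452*b - 140
(5) = 6*c + w^2 + w*(2*c + 4) + 3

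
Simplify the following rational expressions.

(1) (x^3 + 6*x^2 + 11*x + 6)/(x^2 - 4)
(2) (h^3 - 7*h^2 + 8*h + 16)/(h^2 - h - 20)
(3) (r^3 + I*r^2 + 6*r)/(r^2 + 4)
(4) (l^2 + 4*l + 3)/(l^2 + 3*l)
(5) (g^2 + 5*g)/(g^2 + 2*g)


(1) = (x^2 + 4*x + 3)/(x - 2)
(2) = (h^3 - 7*h^2 + 8*h + 16)/(h^2 - h - 20)
(3) = (r^2 + 3*I*r)/(r + 2*I)
(4) = (l + 1)/l
(5) = (g + 5)/(g + 2)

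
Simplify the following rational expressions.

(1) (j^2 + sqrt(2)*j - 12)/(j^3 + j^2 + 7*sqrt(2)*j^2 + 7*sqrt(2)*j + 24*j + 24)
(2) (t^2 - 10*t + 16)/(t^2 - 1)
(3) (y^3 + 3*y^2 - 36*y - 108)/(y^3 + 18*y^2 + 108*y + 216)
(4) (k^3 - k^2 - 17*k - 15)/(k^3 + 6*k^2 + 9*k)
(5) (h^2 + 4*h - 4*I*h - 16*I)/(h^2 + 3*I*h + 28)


(1) = (j - 2*sqrt(2))/(j^2 + j*(1 + 4*sqrt(2)) + 4*sqrt(2))
(2) = (t^2 - 10*t + 16)/(t^2 - 1)
(3) = (y^2 - 3*y - 18)/(y^2 + 12*y + 36)
(4) = (k^2 - 4*k - 5)/(k^2 + 3*k)
(5) = (h + 4)/(h + 7*I)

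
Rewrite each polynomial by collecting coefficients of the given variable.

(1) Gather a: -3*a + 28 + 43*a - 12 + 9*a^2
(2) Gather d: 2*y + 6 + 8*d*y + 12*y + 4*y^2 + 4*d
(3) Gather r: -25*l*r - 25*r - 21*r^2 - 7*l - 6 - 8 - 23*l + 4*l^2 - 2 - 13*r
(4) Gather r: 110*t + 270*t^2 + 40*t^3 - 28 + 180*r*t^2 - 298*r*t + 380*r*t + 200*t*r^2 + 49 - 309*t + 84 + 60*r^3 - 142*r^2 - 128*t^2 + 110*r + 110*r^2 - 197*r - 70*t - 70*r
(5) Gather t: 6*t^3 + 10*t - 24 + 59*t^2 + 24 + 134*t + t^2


(1) = 9*a^2 + 40*a + 16
(2) = d*(8*y + 4) + 4*y^2 + 14*y + 6
(3) = 4*l^2 - 30*l - 21*r^2 + r*(-25*l - 38) - 16
(4) = 60*r^3 + r^2*(200*t - 32) + r*(180*t^2 + 82*t - 157) + 40*t^3 + 142*t^2 - 269*t + 105
(5) = 6*t^3 + 60*t^2 + 144*t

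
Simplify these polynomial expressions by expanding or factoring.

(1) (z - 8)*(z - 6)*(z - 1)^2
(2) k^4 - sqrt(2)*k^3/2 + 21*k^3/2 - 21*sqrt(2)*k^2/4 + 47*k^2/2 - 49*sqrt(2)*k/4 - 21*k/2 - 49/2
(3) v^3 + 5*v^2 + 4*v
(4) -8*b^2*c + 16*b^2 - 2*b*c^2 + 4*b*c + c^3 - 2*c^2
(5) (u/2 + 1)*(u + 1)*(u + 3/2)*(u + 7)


(1) = z^4 - 16*z^3 + 77*z^2 - 110*z + 48
(2) = (k + 7/2)*(k + 7)*(k - sqrt(2))*(k + sqrt(2)/2)
(3) = v*(v + 1)*(v + 4)
(4) = (-4*b + c)*(2*b + c)*(c - 2)
(5) = u^4/2 + 23*u^3/4 + 19*u^2 + 97*u/4 + 21/2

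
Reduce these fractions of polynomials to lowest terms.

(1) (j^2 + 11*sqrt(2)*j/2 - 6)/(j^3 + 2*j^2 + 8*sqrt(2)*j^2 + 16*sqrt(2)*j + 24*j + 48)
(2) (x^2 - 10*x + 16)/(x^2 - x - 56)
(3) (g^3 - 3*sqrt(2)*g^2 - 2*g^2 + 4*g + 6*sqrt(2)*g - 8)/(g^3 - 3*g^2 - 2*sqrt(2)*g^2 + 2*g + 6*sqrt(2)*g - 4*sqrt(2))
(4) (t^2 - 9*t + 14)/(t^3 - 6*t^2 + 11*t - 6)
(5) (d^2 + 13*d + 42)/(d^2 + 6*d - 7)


(1) = (2*j - sqrt(2))/(2*j^2 + j*(4 + 4*sqrt(2)) + 8*sqrt(2))
(2) = (x - 2)/(x + 7)
(3) = (g - sqrt(2))/(g - 1)
(4) = (t - 7)/(t^2 - 4*t + 3)
(5) = (d + 6)/(d - 1)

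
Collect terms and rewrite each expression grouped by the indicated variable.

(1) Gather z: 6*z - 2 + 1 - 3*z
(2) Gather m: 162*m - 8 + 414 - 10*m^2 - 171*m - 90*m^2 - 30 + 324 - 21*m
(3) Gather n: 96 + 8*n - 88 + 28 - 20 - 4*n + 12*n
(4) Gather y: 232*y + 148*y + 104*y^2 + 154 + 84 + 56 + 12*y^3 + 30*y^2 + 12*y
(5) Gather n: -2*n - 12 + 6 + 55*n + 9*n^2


(1) = 3*z - 1
(2) = -100*m^2 - 30*m + 700
(3) = 16*n + 16
(4) = 12*y^3 + 134*y^2 + 392*y + 294
(5) = 9*n^2 + 53*n - 6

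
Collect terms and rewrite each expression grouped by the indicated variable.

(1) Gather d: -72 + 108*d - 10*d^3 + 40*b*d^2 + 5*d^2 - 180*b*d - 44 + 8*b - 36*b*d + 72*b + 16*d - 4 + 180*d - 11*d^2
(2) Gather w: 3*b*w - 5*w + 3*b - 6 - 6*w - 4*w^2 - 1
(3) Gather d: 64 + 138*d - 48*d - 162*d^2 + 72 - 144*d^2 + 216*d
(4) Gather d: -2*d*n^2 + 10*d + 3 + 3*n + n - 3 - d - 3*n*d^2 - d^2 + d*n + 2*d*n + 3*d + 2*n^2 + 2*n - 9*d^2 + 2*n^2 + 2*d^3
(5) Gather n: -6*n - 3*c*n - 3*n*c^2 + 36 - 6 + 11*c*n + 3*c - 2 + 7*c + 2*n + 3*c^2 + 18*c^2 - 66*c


(1) = 80*b - 10*d^3 + d^2*(40*b - 6) + d*(304 - 216*b) - 120
(2) = 3*b - 4*w^2 + w*(3*b - 11) - 7
(3) = -306*d^2 + 306*d + 136
(4) = 2*d^3 + d^2*(-3*n - 10) + d*(-2*n^2 + 3*n + 12) + 4*n^2 + 6*n
(5) = 21*c^2 - 56*c + n*(-3*c^2 + 8*c - 4) + 28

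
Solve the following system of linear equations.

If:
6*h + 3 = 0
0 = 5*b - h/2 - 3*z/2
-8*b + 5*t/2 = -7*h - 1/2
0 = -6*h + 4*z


Then:
b = -11/40
h = -1/2
t = 8/25
z = -3/4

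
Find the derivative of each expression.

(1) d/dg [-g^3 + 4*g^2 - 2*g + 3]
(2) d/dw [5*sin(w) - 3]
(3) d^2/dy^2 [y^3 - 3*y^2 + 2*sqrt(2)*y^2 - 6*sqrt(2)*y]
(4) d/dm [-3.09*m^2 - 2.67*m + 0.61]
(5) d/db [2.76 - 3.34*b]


(1) = -3*g^2 + 8*g - 2
(2) = 5*cos(w)
(3) = 6*y - 6 + 4*sqrt(2)
(4) = -6.18*m - 2.67
(5) = -3.34000000000000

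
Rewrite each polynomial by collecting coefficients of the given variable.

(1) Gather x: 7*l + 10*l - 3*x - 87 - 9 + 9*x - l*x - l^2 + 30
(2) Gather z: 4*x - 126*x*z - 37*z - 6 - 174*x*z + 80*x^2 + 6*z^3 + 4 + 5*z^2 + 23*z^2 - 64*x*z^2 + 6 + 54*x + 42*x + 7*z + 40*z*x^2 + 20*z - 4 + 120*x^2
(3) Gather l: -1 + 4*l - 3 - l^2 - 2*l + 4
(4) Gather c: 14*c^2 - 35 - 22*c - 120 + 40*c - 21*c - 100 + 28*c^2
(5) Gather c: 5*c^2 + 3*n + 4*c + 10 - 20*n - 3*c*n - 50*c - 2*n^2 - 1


(1) = -l^2 + 17*l + x*(6 - l) - 66
(2) = 200*x^2 + 100*x + 6*z^3 + z^2*(28 - 64*x) + z*(40*x^2 - 300*x - 10)
(3) = -l^2 + 2*l
(4) = 42*c^2 - 3*c - 255
(5) = 5*c^2 + c*(-3*n - 46) - 2*n^2 - 17*n + 9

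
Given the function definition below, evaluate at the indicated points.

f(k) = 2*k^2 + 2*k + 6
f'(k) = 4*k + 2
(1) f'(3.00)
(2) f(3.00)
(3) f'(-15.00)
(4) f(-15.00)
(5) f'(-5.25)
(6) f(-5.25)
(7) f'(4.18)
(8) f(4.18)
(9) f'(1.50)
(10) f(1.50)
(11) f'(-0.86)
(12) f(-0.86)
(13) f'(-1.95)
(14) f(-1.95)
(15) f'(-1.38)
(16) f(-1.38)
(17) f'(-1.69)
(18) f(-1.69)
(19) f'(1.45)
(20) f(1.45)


(1) = 14.00
(2) = 30.00
(3) = -58.00
(4) = 426.00
(5) = -19.00
(6) = 50.62
(7) = 18.72
(8) = 49.30
(9) = 8.00
(10) = 13.50
(11) = -1.44
(12) = 5.76
(13) = -5.80
(14) = 9.71
(15) = -3.52
(16) = 7.05
(17) = -4.76
(18) = 8.33
(19) = 7.80
(20) = 13.11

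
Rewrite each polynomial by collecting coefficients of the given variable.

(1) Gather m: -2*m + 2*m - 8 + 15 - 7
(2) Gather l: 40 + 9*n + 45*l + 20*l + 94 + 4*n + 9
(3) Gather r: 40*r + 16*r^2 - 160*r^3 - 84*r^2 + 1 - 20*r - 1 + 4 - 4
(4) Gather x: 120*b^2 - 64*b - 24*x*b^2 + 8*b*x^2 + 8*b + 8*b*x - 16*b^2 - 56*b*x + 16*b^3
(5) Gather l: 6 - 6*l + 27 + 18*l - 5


(1) = 0
(2) = 65*l + 13*n + 143
(3) = -160*r^3 - 68*r^2 + 20*r
(4) = 16*b^3 + 104*b^2 + 8*b*x^2 - 56*b + x*(-24*b^2 - 48*b)
(5) = 12*l + 28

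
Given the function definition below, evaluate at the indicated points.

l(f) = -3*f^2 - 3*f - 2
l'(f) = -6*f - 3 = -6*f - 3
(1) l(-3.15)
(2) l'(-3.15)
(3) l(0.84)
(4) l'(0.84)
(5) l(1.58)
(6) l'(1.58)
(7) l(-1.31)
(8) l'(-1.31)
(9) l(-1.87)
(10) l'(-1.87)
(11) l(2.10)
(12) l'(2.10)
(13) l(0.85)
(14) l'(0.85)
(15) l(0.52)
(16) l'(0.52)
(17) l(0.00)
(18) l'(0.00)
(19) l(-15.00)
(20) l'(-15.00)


(1) = -22.32
(2) = 15.90
(3) = -6.64
(4) = -8.04
(5) = -14.23
(6) = -12.48
(7) = -3.22
(8) = 4.86
(9) = -6.88
(10) = 8.22
(11) = -21.53
(12) = -15.60
(13) = -6.72
(14) = -8.10
(15) = -4.37
(16) = -6.12
(17) = -2.00
(18) = -3.00
(19) = -632.00
(20) = 87.00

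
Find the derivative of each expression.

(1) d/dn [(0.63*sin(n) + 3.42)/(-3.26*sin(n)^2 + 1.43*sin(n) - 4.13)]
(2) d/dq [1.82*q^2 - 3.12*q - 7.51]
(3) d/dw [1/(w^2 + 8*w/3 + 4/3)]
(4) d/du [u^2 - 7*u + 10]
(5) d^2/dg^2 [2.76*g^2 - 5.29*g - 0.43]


(1) = (2.0538*sin(n)^2 + 22.2984*sin(n) - 7.4925)*cos(n)/(10.6276*sin(n)^4 - 9.3236*sin(n)^3 + 28.9725*sin(n)^2 - 11.8118*sin(n) + 17.0569)
(2) = 3.64*q - 3.12
(3) = 6*(-3*w - 4)/(3*w^2 + 8*w + 4)^2
(4) = 2*u - 7
(5) = 5.52000000000000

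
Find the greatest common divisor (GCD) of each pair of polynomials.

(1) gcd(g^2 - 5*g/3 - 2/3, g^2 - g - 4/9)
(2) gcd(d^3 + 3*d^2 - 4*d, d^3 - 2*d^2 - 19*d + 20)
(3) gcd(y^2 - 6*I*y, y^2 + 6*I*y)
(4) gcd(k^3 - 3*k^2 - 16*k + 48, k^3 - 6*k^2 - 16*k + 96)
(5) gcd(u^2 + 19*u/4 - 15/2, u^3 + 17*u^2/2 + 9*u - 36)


(1) = g + 1/3
(2) = gcd(d*(d - 1)*(d + 4), (d - 5)*(d - 1)*(d + 4)) = d^2 + 3*d - 4
(3) = y
(4) = gcd((k - 4)*(k - 3)*(k + 4), (k - 6)*(k - 4)*(k + 4)) = k^2 - 16
(5) = u + 6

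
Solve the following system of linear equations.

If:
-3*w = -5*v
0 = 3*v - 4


Then:
v = 4/3
w = 20/9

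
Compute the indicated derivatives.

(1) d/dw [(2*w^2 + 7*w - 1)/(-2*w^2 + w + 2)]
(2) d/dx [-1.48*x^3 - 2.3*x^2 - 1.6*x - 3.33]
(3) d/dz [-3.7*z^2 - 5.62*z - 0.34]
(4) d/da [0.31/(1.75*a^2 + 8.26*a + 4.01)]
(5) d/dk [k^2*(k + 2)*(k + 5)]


(1) = (16*w^2 + 4*w + 15)/(4*w^4 - 4*w^3 - 7*w^2 + 4*w + 4)
(2) = -4.44*x^2 - 4.6*x - 1.6
(3) = -7.4*z - 5.62
(4) = (-1.085*a - 2.5606)/(1.75*a^2 + 8.26*a + 4.01)^2
(5) = k*(4*k^2 + 21*k + 20)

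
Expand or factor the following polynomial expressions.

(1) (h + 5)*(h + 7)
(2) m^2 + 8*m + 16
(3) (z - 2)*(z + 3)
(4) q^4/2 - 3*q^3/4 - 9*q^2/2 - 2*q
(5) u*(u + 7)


(1) = h^2 + 12*h + 35
(2) = (m + 4)^2
(3) = z^2 + z - 6
(4) = q*(q/2 + 1)*(q - 4)*(q + 1/2)
(5) = u^2 + 7*u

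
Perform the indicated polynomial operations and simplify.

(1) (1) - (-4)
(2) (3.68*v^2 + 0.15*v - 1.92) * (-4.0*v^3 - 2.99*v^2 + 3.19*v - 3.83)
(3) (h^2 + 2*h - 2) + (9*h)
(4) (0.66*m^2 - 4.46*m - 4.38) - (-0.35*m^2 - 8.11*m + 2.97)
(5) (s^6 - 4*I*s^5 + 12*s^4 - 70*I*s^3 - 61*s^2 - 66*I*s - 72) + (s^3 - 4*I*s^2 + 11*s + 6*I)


(1) = 5
(2) = -14.72*v^5 - 11.6032*v^4 + 18.9707*v^3 - 7.8751*v^2 - 6.6993*v + 7.3536
(3) = h^2 + 11*h - 2
(4) = 1.01*m^2 + 3.65*m - 7.35
(5) = s^6 - 4*I*s^5 + 12*s^4 + s^3 - 70*I*s^3 - 61*s^2 - 4*I*s^2 + 11*s - 66*I*s - 72 + 6*I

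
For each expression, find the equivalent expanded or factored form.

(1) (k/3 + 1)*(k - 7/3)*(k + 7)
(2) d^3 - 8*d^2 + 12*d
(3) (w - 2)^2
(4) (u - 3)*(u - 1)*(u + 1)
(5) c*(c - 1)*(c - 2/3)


(1) = k^3/3 + 23*k^2/9 - 7*k/9 - 49/3
(2) = d*(d - 6)*(d - 2)
(3) = w^2 - 4*w + 4
(4) = u^3 - 3*u^2 - u + 3
(5) = c^3 - 5*c^2/3 + 2*c/3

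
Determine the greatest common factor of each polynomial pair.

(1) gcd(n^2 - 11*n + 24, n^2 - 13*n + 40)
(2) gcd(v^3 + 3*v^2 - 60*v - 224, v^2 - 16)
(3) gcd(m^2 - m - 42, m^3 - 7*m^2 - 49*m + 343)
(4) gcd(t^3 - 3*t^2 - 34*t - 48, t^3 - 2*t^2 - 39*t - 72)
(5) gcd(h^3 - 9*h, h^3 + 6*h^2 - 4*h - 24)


(1) = gcd((n - 8)*(n - 3), (n - 8)*(n - 5)) = n - 8
(2) = gcd((v - 8)*(v + 4)*(v + 7), (v - 4)*(v + 4)) = v + 4
(3) = gcd((m - 7)*(m + 6), (m - 7)^2*(m + 7)) = m - 7
(4) = t^2 - 5*t - 24
(5) = 1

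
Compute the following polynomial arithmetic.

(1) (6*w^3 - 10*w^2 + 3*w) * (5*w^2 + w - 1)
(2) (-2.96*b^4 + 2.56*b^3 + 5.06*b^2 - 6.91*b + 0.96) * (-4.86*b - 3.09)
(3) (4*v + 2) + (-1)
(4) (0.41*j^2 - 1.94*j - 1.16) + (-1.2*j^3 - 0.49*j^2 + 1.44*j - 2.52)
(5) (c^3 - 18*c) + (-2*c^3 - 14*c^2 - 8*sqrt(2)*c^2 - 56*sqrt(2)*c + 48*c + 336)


(1) = 30*w^5 - 44*w^4 - w^3 + 13*w^2 - 3*w
(2) = 14.3856*b^5 - 3.2952*b^4 - 32.502*b^3 + 17.9472*b^2 + 16.6863*b - 2.9664
(3) = 4*v + 1
(4) = -1.2*j^3 - 0.08*j^2 - 0.5*j - 3.68
(5) = -c^3 - 14*c^2 - 8*sqrt(2)*c^2 - 56*sqrt(2)*c + 30*c + 336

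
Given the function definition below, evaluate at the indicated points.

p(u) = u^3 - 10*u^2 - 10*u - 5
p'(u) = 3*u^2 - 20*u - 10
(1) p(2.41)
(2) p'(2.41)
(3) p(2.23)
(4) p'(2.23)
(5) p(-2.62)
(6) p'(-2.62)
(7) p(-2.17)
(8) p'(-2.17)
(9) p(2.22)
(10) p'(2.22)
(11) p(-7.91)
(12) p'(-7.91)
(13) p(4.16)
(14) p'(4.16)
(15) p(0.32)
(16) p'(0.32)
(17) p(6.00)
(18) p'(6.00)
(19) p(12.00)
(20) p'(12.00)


(1) = -73.18
(2) = -40.78
(3) = -65.94
(4) = -39.68
(5) = -65.43
(6) = 62.99
(7) = -40.61
(8) = 47.53
(9) = -65.54
(10) = -39.61
(11) = -1046.49
(12) = 335.90
(13) = -147.66
(14) = -41.28
(15) = -9.19
(16) = -16.09
(17) = -209.00
(18) = -22.00
(19) = 163.00
(20) = 182.00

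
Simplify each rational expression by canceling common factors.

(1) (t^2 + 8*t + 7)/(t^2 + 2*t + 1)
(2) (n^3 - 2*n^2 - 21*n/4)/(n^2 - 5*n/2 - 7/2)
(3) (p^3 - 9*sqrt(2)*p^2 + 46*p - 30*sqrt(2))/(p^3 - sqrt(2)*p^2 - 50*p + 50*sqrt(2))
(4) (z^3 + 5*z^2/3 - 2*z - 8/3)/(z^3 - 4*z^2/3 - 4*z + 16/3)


(1) = (t + 7)/(t + 1)
(2) = (2*n^2 + 3*n)/(2*n + 2)
(3) = (p - 3*sqrt(2))/(p + 5*sqrt(2))
(4) = (z + 1)/(z - 2)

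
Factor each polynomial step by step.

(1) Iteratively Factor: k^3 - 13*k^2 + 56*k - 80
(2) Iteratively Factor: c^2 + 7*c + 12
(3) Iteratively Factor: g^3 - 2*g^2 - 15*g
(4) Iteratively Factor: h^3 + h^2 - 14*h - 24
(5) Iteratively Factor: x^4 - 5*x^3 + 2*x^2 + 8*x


(1) = (k - 4)*(k^2 - 9*k + 20) = (k - 5)*(k - 4)*(k - 4)
(2) = (c + 3)*(c + 4)
(3) = (g - 5)*(g^2 + 3*g) = g*(g - 5)*(g + 3)
(4) = (h + 3)*(h^2 - 2*h - 8) = (h + 2)*(h + 3)*(h - 4)
(5) = (x - 4)*(x^3 - x^2 - 2*x) = (x - 4)*(x + 1)*(x^2 - 2*x) = (x - 4)*(x - 2)*(x + 1)*(x)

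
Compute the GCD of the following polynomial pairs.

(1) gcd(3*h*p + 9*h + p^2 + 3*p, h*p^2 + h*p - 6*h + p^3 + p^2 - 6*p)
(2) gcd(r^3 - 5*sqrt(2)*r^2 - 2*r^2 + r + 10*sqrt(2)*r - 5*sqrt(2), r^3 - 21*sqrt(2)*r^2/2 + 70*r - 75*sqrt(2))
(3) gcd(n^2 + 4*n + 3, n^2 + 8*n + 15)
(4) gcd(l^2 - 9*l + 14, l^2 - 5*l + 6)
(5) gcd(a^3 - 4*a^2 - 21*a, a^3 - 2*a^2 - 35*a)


(1) = p + 3
(2) = r - 5*sqrt(2)
(3) = n + 3
(4) = l - 2
(5) = a^2 - 7*a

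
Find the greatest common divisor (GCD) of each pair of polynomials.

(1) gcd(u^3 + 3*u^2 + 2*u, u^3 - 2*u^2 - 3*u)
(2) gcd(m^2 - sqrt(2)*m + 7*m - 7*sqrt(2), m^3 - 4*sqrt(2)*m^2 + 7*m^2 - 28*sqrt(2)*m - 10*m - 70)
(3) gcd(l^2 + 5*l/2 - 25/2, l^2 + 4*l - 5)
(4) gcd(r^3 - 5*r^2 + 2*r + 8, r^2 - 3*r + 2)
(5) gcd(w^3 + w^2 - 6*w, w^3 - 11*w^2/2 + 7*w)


(1) = u^2 + u
(2) = m + 7
(3) = l + 5
(4) = gcd((r - 4)*(r - 2)*(r + 1), (r - 2)*(r - 1)) = r - 2
(5) = gcd(w*(w - 2)*(w + 3), w*(w - 7/2)*(w - 2)) = w^2 - 2*w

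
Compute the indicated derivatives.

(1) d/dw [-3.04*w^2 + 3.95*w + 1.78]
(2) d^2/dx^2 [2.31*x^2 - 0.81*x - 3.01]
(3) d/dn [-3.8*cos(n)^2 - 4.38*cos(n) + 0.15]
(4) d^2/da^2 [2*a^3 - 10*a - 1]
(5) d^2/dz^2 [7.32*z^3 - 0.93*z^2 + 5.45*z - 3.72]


(1) = 3.95 - 6.08*w
(2) = 4.62000000000000
(3) = (7.6*cos(n) + 4.38)*sin(n)
(4) = 12*a
(5) = 43.92*z - 1.86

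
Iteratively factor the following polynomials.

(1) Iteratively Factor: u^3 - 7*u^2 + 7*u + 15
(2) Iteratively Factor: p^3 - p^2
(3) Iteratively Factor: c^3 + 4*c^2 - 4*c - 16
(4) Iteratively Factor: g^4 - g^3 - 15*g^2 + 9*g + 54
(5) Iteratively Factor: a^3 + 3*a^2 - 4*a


(1) = (u - 5)*(u^2 - 2*u - 3) = (u - 5)*(u + 1)*(u - 3)
(2) = (p - 1)*(p^2) = p*(p - 1)*(p)
(3) = (c + 4)*(c^2 - 4) = (c - 2)*(c + 4)*(c + 2)
(4) = (g - 3)*(g^3 + 2*g^2 - 9*g - 18) = (g - 3)*(g + 3)*(g^2 - g - 6) = (g - 3)*(g + 2)*(g + 3)*(g - 3)
(5) = (a + 4)*(a^2 - a) = a*(a + 4)*(a - 1)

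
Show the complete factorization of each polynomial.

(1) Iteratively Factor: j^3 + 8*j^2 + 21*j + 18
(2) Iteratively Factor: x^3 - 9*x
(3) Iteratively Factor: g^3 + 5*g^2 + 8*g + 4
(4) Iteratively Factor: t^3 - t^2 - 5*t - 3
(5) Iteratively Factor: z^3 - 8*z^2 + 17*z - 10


(1) = (j + 3)*(j^2 + 5*j + 6) = (j + 2)*(j + 3)*(j + 3)
(2) = (x + 3)*(x^2 - 3*x) = (x - 3)*(x + 3)*(x)
(3) = (g + 2)*(g^2 + 3*g + 2) = (g + 2)^2*(g + 1)
(4) = (t + 1)*(t^2 - 2*t - 3) = (t - 3)*(t + 1)*(t + 1)
(5) = (z - 5)*(z^2 - 3*z + 2) = (z - 5)*(z - 2)*(z - 1)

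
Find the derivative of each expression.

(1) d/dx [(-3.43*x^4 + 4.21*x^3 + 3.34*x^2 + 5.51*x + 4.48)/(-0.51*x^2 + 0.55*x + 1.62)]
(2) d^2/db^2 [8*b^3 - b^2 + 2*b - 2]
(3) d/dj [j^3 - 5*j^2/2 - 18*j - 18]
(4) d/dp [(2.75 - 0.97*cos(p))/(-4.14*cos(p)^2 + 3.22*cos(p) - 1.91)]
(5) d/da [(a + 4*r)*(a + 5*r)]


(1) = (3.4986*x^5 - 7.8066*x^4 - 17.5954*x^3 + 25.1077*x^2 + 15.3912*x + 6.4622)/(0.2601*x^4 - 0.561*x^3 - 1.3499*x^2 + 1.782*x + 2.6244)
(2) = 48*b - 2
(3) = 3*j^2 - 5*j - 18
(4) = (4.0158*cos(p)^2 - 22.77*cos(p) + 7.0023)*sin(p)/(17.1396*cos(p)^4 - 26.6616*cos(p)^3 + 26.1832*cos(p)^2 - 12.3004*cos(p) + 3.6481)
(5) = 2*a + 9*r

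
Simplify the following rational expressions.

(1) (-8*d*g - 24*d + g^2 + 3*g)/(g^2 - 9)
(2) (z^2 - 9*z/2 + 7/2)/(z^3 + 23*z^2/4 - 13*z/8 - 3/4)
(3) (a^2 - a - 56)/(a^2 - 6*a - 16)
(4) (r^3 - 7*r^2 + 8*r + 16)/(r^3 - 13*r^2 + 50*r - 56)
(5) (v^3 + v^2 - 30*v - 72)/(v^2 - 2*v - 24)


(1) = (-8*d + g)/(g - 3)
(2) = (8*z^2 - 36*z + 28)/(8*z^3 + 46*z^2 - 13*z - 6)
(3) = (a + 7)/(a + 2)
(4) = (r^2 - 3*r - 4)/(r^2 - 9*r + 14)
(5) = v + 3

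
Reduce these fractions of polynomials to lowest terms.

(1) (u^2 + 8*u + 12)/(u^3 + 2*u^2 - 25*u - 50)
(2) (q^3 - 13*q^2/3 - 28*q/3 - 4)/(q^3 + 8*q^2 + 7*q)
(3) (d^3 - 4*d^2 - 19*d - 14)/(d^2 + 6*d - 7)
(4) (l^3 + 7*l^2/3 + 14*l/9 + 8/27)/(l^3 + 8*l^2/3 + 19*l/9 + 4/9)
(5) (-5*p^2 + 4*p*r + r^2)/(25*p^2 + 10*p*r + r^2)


(1) = (u + 6)/(u^2 - 25)
(2) = (3*q^2 - 16*q - 12)/(3*q^2 + 21*q)
(3) = (d^3 - 4*d^2 - 19*d - 14)/(d^2 + 6*d - 7)
(4) = (3*l + 2)/(3*l + 3)
(5) = (-p + r)/(5*p + r)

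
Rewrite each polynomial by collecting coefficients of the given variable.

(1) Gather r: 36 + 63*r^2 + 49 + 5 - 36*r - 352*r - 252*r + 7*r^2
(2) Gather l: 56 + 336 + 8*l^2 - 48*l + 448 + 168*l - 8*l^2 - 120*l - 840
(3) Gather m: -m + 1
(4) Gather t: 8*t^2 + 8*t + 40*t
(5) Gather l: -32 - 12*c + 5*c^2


(1) = 70*r^2 - 640*r + 90
(2) = 0
(3) = 1 - m
(4) = 8*t^2 + 48*t
(5) = 5*c^2 - 12*c - 32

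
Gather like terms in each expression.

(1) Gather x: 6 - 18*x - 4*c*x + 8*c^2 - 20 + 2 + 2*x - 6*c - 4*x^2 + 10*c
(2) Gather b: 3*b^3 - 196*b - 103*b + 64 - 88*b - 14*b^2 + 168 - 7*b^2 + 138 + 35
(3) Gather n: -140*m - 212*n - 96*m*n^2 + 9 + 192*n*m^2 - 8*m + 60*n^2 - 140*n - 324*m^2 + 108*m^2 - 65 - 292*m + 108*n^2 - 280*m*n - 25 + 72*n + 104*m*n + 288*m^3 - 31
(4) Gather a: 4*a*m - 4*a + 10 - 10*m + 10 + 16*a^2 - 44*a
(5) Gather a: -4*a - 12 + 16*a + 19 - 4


(1) = 8*c^2 + 4*c - 4*x^2 + x*(-4*c - 16) - 12
(2) = 3*b^3 - 21*b^2 - 387*b + 405
(3) = 288*m^3 - 216*m^2 - 440*m + n^2*(168 - 96*m) + n*(192*m^2 - 176*m - 280) - 112
(4) = 16*a^2 + a*(4*m - 48) - 10*m + 20
(5) = 12*a + 3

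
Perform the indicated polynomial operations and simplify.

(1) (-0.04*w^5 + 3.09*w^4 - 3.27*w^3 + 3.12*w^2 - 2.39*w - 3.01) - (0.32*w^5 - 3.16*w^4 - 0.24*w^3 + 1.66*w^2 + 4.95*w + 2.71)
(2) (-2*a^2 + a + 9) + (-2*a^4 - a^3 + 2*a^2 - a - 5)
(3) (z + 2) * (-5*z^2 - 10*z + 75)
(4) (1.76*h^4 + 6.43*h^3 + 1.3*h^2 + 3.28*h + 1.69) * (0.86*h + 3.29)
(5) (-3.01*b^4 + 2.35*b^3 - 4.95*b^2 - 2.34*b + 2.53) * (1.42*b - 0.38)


(1) = -0.36*w^5 + 6.25*w^4 - 3.03*w^3 + 1.46*w^2 - 7.34*w - 5.72
(2) = -2*a^4 - a^3 + 4
(3) = -5*z^3 - 20*z^2 + 55*z + 150
(4) = 1.5136*h^5 + 11.3202*h^4 + 22.2727*h^3 + 7.0978*h^2 + 12.2446*h + 5.5601
(5) = -4.2742*b^5 + 4.4808*b^4 - 7.922*b^3 - 1.4418*b^2 + 4.4818*b - 0.9614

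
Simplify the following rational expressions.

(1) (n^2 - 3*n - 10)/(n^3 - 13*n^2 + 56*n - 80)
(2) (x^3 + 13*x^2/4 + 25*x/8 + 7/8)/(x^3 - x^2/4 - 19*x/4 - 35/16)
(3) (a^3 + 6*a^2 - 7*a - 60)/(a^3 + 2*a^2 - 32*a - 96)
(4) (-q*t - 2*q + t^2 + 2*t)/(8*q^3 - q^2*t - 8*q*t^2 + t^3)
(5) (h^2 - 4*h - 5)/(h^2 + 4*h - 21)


(1) = (n + 2)/(n^2 - 8*n + 16)
(2) = (2*x + 2)/(2*x - 5)
(3) = (a^2 + 2*a - 15)/(a^2 - 2*a - 24)
(4) = (-t - 2)/(8*q^2 + 7*q*t - t^2)
(5) = (h^2 - 4*h - 5)/(h^2 + 4*h - 21)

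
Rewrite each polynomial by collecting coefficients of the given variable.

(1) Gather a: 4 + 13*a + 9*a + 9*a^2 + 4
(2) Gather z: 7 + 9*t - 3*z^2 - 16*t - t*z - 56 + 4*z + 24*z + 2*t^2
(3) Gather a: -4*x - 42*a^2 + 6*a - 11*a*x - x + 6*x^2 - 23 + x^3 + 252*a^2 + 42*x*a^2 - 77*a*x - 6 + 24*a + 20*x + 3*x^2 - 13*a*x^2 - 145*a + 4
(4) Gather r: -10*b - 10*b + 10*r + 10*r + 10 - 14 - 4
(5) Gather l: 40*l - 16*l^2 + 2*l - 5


(1) = 9*a^2 + 22*a + 8
(2) = 2*t^2 - 7*t - 3*z^2 + z*(28 - t) - 49
(3) = a^2*(42*x + 210) + a*(-13*x^2 - 88*x - 115) + x^3 + 9*x^2 + 15*x - 25
(4) = -20*b + 20*r - 8
(5) = -16*l^2 + 42*l - 5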